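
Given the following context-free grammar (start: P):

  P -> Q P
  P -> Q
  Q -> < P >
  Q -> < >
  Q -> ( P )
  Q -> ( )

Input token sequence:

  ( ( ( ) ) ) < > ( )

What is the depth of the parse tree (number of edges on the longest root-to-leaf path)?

[P [Q ( [P [Q ( [P [Q ( )]] )]] )] [P [Q < >] [P [Q ( )]]]]

6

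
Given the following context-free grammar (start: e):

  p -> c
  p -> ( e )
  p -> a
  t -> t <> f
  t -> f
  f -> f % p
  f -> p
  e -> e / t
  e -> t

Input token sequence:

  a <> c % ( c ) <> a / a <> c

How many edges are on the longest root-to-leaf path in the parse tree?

[e [e [t [t [t [f [p a]]] <> [f [f [p c]] % [p ( [e [t [f [p c]]]] )]]] <> [f [p a]]]] / [t [t [f [p a]]] <> [f [p c]]]]

10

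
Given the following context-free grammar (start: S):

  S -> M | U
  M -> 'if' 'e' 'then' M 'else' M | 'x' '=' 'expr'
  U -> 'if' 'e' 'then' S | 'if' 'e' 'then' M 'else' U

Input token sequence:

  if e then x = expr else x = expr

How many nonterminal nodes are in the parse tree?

[S [M if e then [M x = expr] else [M x = expr]]]

4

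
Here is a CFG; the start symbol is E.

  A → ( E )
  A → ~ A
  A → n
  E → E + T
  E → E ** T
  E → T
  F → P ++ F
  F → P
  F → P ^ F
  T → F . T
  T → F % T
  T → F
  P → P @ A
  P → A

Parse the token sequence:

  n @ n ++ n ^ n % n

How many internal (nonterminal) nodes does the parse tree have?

[E [T [F [P [P [A n]] @ [A n]] ++ [F [P [A n]] ^ [F [P [A n]]]]] % [T [F [P [A n]]]]]]

17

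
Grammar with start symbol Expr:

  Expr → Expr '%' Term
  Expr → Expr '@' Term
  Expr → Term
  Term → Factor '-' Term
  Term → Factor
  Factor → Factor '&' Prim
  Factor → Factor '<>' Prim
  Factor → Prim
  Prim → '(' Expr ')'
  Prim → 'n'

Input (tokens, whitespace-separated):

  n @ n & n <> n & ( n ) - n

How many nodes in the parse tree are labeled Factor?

[Expr [Expr [Term [Factor [Prim n]]]] @ [Term [Factor [Factor [Factor [Factor [Prim n]] & [Prim n]] <> [Prim n]] & [Prim ( [Expr [Term [Factor [Prim n]]]] )]] - [Term [Factor [Prim n]]]]]

7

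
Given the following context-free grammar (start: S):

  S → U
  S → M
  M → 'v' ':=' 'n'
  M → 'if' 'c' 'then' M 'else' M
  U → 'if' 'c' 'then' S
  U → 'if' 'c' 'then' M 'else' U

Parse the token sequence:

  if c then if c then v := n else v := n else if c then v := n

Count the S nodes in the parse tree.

[S [U if c then [M if c then [M v := n] else [M v := n]] else [U if c then [S [M v := n]]]]]

2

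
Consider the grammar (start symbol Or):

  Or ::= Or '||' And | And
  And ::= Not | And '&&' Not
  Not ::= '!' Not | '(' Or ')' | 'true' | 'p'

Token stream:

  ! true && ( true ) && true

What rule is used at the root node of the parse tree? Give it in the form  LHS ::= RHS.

Or ::= And

[Or [And [And [And [Not ! [Not true]]] && [Not ( [Or [And [Not true]]] )]] && [Not true]]]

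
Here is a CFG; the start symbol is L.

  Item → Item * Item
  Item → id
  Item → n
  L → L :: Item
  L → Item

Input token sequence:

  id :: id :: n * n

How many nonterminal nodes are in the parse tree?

[L [L [L [Item id]] :: [Item id]] :: [Item [Item n] * [Item n]]]

8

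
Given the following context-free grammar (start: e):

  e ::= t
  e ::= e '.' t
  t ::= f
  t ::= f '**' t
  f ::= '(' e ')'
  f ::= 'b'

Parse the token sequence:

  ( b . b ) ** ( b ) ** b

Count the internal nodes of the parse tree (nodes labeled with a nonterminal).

16

[e [t [f ( [e [e [t [f b]]] . [t [f b]]] )] ** [t [f ( [e [t [f b]]] )] ** [t [f b]]]]]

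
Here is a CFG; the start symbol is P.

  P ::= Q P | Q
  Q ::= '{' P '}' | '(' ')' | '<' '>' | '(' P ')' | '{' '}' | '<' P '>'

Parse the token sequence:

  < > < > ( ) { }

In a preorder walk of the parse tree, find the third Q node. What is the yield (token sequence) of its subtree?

( )

[P [Q < >] [P [Q < >] [P [Q ( )] [P [Q { }]]]]]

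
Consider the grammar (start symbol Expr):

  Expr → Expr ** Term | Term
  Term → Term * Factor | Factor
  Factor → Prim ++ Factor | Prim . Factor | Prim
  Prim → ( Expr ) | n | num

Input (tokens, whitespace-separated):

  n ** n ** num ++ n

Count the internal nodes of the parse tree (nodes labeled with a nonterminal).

[Expr [Expr [Expr [Term [Factor [Prim n]]]] ** [Term [Factor [Prim n]]]] ** [Term [Factor [Prim num] ++ [Factor [Prim n]]]]]

14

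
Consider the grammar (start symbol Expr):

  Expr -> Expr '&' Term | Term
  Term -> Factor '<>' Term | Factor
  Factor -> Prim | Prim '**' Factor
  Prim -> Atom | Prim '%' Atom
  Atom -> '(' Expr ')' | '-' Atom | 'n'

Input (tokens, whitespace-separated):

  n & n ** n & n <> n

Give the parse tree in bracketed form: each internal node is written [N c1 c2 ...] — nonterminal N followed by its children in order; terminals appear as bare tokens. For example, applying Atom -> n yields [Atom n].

Expr
Expr & Term
Expr & Term & Term
Term & Term & Term
Factor & Term & Term
Prim & Term & Term
Atom & Term & Term
n & Term & Term
n & Factor & Term
n & Prim ** Factor & Term
n & Atom ** Factor & Term
n & n ** Factor & Term
n & n ** Prim & Term
n & n ** Atom & Term
n & n ** n & Term
n & n ** n & Factor <> Term
n & n ** n & Prim <> Term
n & n ** n & Atom <> Term
n & n ** n & n <> Term
n & n ** n & n <> Factor
n & n ** n & n <> Prim
n & n ** n & n <> Atom
n & n ** n & n <> n

[Expr [Expr [Expr [Term [Factor [Prim [Atom n]]]]] & [Term [Factor [Prim [Atom n]] ** [Factor [Prim [Atom n]]]]]] & [Term [Factor [Prim [Atom n]]] <> [Term [Factor [Prim [Atom n]]]]]]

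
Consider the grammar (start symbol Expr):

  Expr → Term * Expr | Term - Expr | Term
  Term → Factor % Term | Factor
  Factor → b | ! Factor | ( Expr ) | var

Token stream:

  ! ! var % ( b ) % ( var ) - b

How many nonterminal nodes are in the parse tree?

18

[Expr [Term [Factor ! [Factor ! [Factor var]]] % [Term [Factor ( [Expr [Term [Factor b]]] )] % [Term [Factor ( [Expr [Term [Factor var]]] )]]]] - [Expr [Term [Factor b]]]]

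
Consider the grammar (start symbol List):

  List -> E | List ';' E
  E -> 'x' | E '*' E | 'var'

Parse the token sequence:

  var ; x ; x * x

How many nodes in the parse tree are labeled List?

3

[List [List [List [E var]] ; [E x]] ; [E [E x] * [E x]]]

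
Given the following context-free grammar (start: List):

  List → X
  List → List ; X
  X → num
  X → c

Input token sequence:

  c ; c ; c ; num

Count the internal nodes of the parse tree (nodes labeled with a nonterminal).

[List [List [List [List [X c]] ; [X c]] ; [X c]] ; [X num]]

8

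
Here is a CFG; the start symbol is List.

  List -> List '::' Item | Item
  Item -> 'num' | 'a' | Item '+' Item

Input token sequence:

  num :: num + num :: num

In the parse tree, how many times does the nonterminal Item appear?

[List [List [List [Item num]] :: [Item [Item num] + [Item num]]] :: [Item num]]

5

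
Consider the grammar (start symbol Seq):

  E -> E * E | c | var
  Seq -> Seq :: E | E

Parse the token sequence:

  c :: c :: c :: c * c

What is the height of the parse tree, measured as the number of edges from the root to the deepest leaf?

[Seq [Seq [Seq [Seq [E c]] :: [E c]] :: [E c]] :: [E [E c] * [E c]]]

5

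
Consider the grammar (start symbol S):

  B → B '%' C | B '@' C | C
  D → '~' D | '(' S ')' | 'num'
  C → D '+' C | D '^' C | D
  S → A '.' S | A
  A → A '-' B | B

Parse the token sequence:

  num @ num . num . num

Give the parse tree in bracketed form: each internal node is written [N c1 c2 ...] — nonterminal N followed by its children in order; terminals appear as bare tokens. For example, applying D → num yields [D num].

S
A . S
B . S
B @ C . S
C @ C . S
D @ C . S
num @ C . S
num @ D . S
num @ num . S
num @ num . A . S
num @ num . B . S
num @ num . C . S
num @ num . D . S
num @ num . num . S
num @ num . num . A
num @ num . num . B
num @ num . num . C
num @ num . num . D
num @ num . num . num

[S [A [B [B [C [D num]]] @ [C [D num]]]] . [S [A [B [C [D num]]]] . [S [A [B [C [D num]]]]]]]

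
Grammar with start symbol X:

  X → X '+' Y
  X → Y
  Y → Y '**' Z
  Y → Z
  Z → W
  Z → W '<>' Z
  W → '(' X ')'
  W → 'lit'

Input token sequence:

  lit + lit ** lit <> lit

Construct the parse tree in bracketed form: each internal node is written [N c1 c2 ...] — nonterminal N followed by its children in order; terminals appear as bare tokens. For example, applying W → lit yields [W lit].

X
X + Y
Y + Y
Z + Y
W + Y
lit + Y
lit + Y ** Z
lit + Z ** Z
lit + W ** Z
lit + lit ** Z
lit + lit ** W <> Z
lit + lit ** lit <> Z
lit + lit ** lit <> W
lit + lit ** lit <> lit

[X [X [Y [Z [W lit]]]] + [Y [Y [Z [W lit]]] ** [Z [W lit] <> [Z [W lit]]]]]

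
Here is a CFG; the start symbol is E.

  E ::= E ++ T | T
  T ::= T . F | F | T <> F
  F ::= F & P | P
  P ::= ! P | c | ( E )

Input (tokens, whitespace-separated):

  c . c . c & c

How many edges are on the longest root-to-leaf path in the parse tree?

[E [T [T [T [F [P c]]] . [F [P c]]] . [F [F [P c]] & [P c]]]]

6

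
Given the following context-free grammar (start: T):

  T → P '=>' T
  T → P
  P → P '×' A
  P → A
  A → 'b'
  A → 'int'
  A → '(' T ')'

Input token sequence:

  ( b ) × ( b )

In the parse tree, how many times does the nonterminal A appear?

4

[T [P [P [A ( [T [P [A b]]] )]] × [A ( [T [P [A b]]] )]]]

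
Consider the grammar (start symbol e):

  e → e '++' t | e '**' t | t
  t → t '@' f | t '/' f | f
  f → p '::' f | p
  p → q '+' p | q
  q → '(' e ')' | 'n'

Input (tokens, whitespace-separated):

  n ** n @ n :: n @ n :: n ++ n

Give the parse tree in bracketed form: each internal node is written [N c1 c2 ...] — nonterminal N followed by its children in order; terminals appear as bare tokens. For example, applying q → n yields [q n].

[e [e [e [t [f [p [q n]]]]] ** [t [t [t [f [p [q n]]]] @ [f [p [q n]] :: [f [p [q n]]]]] @ [f [p [q n]] :: [f [p [q n]]]]]] ++ [t [f [p [q n]]]]]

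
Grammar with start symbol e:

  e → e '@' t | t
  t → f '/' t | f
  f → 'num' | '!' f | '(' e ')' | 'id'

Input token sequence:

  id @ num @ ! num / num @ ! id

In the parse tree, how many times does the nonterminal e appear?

4

[e [e [e [e [t [f id]]] @ [t [f num]]] @ [t [f ! [f num]] / [t [f num]]]] @ [t [f ! [f id]]]]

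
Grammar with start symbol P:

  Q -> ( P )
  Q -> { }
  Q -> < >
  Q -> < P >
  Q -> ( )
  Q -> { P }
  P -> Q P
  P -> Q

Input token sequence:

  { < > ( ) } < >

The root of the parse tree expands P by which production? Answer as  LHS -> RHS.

[P [Q { [P [Q < >] [P [Q ( )]]] }] [P [Q < >]]]

P -> Q P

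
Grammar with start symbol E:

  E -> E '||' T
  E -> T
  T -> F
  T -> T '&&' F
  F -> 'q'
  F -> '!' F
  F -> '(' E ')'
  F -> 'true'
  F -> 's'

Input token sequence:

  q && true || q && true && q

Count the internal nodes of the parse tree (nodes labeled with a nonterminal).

[E [E [T [T [F q]] && [F true]]] || [T [T [T [F q]] && [F true]] && [F q]]]

12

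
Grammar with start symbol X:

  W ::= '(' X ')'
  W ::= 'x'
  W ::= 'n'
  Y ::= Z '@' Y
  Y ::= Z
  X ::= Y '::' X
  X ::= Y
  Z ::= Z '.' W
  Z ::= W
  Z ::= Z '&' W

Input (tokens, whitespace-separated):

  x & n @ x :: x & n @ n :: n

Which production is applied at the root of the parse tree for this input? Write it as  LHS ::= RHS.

[X [Y [Z [Z [W x]] & [W n]] @ [Y [Z [W x]]]] :: [X [Y [Z [Z [W x]] & [W n]] @ [Y [Z [W n]]]] :: [X [Y [Z [W n]]]]]]

X ::= Y '::' X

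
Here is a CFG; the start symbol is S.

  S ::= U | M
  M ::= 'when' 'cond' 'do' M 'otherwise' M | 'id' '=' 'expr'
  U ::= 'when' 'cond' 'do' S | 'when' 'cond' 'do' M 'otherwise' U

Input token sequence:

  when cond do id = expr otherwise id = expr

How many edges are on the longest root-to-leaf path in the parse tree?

[S [M when cond do [M id = expr] otherwise [M id = expr]]]

3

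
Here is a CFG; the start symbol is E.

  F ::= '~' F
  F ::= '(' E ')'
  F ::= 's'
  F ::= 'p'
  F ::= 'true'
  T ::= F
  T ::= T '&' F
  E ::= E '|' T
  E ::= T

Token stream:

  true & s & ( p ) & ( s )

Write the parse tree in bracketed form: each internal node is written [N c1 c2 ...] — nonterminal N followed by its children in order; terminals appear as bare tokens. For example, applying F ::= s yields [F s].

[E [T [T [T [T [F true]] & [F s]] & [F ( [E [T [F p]]] )]] & [F ( [E [T [F s]]] )]]]

E
T
T & F
T & F & F
T & F & F & F
F & F & F & F
true & F & F & F
true & s & F & F
true & s & ( E ) & F
true & s & ( T ) & F
true & s & ( F ) & F
true & s & ( p ) & F
true & s & ( p ) & ( E )
true & s & ( p ) & ( T )
true & s & ( p ) & ( F )
true & s & ( p ) & ( s )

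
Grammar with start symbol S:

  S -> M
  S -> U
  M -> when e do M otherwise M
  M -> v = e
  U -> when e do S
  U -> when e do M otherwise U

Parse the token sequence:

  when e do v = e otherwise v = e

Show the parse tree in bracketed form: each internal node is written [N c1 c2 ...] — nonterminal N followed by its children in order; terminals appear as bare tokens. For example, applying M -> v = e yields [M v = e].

S
M
when e do M otherwise M
when e do v = e otherwise M
when e do v = e otherwise v = e

[S [M when e do [M v = e] otherwise [M v = e]]]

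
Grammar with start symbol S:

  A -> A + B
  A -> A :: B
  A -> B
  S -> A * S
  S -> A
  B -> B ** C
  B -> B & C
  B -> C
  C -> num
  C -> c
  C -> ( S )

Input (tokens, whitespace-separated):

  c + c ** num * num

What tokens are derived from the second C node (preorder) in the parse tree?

[S [A [A [B [C c]]] + [B [B [C c]] ** [C num]]] * [S [A [B [C num]]]]]

c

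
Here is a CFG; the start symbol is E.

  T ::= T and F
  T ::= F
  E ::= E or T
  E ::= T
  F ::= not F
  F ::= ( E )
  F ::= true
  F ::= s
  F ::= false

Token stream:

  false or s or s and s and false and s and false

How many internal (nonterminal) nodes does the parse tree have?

17

[E [E [E [T [F false]]] or [T [F s]]] or [T [T [T [T [T [F s]] and [F s]] and [F false]] and [F s]] and [F false]]]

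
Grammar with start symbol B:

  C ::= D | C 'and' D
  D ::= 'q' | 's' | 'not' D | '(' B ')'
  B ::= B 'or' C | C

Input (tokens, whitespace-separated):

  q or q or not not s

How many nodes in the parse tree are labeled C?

3

[B [B [B [C [D q]]] or [C [D q]]] or [C [D not [D not [D s]]]]]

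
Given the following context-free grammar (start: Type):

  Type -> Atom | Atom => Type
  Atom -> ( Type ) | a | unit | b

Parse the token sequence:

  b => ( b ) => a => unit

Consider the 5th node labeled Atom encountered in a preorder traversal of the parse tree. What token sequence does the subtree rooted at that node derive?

[Type [Atom b] => [Type [Atom ( [Type [Atom b]] )] => [Type [Atom a] => [Type [Atom unit]]]]]

unit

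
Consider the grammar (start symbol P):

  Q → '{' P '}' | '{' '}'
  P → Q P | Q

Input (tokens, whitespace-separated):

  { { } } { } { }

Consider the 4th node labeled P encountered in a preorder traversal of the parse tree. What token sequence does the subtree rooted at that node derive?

[P [Q { [P [Q { }]] }] [P [Q { }] [P [Q { }]]]]

{ }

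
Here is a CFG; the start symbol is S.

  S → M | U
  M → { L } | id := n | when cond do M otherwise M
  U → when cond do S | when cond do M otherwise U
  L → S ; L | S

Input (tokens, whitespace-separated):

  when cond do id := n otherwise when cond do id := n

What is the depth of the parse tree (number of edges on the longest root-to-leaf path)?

[S [U when cond do [M id := n] otherwise [U when cond do [S [M id := n]]]]]

5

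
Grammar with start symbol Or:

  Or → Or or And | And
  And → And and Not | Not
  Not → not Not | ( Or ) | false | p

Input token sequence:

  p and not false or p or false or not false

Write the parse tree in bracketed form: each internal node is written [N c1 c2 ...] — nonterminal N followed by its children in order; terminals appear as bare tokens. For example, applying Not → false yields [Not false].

Or
Or or And
Or or And or And
Or or And or And or And
And or And or And or And
And and Not or And or And or And
Not and Not or And or And or And
p and Not or And or And or And
p and not Not or And or And or And
p and not false or And or And or And
p and not false or Not or And or And
p and not false or p or And or And
p and not false or p or Not or And
p and not false or p or false or And
p and not false or p or false or Not
p and not false or p or false or not Not
p and not false or p or false or not false

[Or [Or [Or [Or [And [And [Not p]] and [Not not [Not false]]]] or [And [Not p]]] or [And [Not false]]] or [And [Not not [Not false]]]]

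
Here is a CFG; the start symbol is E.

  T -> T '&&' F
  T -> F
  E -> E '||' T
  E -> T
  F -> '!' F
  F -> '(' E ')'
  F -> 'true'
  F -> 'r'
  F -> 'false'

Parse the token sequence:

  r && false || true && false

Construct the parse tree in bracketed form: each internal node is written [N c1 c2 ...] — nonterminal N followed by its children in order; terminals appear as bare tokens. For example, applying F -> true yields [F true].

[E [E [T [T [F r]] && [F false]]] || [T [T [F true]] && [F false]]]

E
E || T
T || T
T && F || T
F && F || T
r && F || T
r && false || T
r && false || T && F
r && false || F && F
r && false || true && F
r && false || true && false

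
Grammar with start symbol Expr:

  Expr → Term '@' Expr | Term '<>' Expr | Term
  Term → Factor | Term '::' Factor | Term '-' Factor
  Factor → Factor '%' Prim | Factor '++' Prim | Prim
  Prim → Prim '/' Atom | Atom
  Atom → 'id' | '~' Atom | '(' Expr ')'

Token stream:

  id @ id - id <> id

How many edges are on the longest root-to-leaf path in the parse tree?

7

[Expr [Term [Factor [Prim [Atom id]]]] @ [Expr [Term [Term [Factor [Prim [Atom id]]]] - [Factor [Prim [Atom id]]]] <> [Expr [Term [Factor [Prim [Atom id]]]]]]]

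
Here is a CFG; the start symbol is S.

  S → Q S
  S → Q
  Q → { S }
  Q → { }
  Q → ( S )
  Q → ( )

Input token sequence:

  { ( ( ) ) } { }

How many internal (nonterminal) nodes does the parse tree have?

8

[S [Q { [S [Q ( [S [Q ( )]] )]] }] [S [Q { }]]]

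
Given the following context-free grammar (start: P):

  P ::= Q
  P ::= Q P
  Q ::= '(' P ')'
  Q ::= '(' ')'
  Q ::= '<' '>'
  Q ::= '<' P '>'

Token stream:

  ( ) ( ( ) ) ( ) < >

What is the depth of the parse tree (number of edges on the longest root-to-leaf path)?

5

[P [Q ( )] [P [Q ( [P [Q ( )]] )] [P [Q ( )] [P [Q < >]]]]]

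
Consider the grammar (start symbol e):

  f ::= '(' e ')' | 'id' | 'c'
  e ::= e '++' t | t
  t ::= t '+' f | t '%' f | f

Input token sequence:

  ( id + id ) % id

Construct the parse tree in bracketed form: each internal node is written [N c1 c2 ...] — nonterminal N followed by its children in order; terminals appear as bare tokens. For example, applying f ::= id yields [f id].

[e [t [t [f ( [e [t [t [f id]] + [f id]]] )]] % [f id]]]

e
t
t % f
f % f
( e ) % f
( t ) % f
( t + f ) % f
( f + f ) % f
( id + f ) % f
( id + id ) % f
( id + id ) % id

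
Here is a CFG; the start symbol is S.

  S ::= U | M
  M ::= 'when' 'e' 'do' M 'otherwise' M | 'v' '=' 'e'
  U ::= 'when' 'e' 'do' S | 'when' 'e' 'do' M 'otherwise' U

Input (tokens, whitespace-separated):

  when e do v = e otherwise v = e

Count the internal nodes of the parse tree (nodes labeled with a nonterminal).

[S [M when e do [M v = e] otherwise [M v = e]]]

4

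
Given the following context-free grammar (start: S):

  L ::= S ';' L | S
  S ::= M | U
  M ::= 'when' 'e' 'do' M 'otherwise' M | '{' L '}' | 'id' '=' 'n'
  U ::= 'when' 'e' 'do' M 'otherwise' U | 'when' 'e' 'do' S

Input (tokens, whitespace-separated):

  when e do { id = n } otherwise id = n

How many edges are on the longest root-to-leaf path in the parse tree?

[S [M when e do [M { [L [S [M id = n]]] }] otherwise [M id = n]]]

6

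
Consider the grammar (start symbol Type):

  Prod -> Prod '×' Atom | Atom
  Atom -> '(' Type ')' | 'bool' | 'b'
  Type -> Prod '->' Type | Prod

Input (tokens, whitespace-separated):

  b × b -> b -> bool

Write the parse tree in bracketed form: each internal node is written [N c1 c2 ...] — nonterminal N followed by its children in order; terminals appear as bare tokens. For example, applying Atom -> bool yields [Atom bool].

[Type [Prod [Prod [Atom b]] × [Atom b]] -> [Type [Prod [Atom b]] -> [Type [Prod [Atom bool]]]]]

Type
Prod -> Type
Prod × Atom -> Type
Atom × Atom -> Type
b × Atom -> Type
b × b -> Type
b × b -> Prod -> Type
b × b -> Atom -> Type
b × b -> b -> Type
b × b -> b -> Prod
b × b -> b -> Atom
b × b -> b -> bool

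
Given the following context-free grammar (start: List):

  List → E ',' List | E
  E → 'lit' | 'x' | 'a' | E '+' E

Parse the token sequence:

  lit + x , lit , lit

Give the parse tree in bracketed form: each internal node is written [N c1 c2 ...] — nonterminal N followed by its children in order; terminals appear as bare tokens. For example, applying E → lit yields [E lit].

[List [E [E lit] + [E x]] , [List [E lit] , [List [E lit]]]]

List
E , List
E + E , List
lit + E , List
lit + x , List
lit + x , E , List
lit + x , lit , List
lit + x , lit , E
lit + x , lit , lit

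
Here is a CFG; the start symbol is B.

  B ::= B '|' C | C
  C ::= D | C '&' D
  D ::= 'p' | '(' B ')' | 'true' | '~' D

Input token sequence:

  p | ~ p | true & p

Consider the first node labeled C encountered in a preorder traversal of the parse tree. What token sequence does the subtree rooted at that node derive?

[B [B [B [C [D p]]] | [C [D ~ [D p]]]] | [C [C [D true]] & [D p]]]

p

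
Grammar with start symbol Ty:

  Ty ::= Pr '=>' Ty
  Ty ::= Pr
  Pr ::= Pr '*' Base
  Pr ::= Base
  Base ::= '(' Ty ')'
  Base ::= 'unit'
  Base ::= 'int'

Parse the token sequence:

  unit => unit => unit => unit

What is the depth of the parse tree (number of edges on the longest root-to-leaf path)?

6

[Ty [Pr [Base unit]] => [Ty [Pr [Base unit]] => [Ty [Pr [Base unit]] => [Ty [Pr [Base unit]]]]]]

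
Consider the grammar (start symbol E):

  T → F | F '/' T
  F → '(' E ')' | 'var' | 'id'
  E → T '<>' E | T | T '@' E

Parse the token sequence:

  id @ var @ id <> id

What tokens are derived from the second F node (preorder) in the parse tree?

var

[E [T [F id]] @ [E [T [F var]] @ [E [T [F id]] <> [E [T [F id]]]]]]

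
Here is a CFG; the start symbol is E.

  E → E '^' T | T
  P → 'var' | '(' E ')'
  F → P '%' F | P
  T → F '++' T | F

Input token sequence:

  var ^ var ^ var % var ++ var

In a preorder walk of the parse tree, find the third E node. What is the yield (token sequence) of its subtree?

[E [E [E [T [F [P var]]]] ^ [T [F [P var]]]] ^ [T [F [P var] % [F [P var]]] ++ [T [F [P var]]]]]

var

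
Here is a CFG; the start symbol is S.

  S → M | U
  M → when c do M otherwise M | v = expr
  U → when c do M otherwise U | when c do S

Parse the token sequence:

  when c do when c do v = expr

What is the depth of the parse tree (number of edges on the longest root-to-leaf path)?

[S [U when c do [S [U when c do [S [M v = expr]]]]]]

6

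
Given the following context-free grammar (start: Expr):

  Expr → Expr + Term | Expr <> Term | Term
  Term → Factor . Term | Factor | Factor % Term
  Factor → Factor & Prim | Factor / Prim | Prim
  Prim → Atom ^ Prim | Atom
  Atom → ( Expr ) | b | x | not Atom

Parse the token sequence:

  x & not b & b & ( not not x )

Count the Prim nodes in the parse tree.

[Expr [Term [Factor [Factor [Factor [Factor [Prim [Atom x]]] & [Prim [Atom not [Atom b]]]] & [Prim [Atom b]]] & [Prim [Atom ( [Expr [Term [Factor [Prim [Atom not [Atom not [Atom x]]]]]]] )]]]]]

5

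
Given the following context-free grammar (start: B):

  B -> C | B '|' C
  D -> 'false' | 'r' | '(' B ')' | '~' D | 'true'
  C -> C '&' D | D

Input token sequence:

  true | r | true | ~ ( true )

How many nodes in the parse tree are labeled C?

5

[B [B [B [B [C [D true]]] | [C [D r]]] | [C [D true]]] | [C [D ~ [D ( [B [C [D true]]] )]]]]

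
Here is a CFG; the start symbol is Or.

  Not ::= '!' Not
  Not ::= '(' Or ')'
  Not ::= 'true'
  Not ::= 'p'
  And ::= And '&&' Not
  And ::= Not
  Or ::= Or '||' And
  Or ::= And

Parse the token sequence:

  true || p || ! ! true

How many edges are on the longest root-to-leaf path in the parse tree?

[Or [Or [Or [And [Not true]]] || [And [Not p]]] || [And [Not ! [Not ! [Not true]]]]]

5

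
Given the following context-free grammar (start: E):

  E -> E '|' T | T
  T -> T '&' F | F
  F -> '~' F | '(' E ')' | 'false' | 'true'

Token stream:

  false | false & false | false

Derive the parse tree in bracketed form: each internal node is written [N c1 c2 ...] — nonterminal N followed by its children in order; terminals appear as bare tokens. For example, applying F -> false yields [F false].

[E [E [E [T [F false]]] | [T [T [F false]] & [F false]]] | [T [F false]]]

E
E | T
E | T | T
T | T | T
F | T | T
false | T | T
false | T & F | T
false | F & F | T
false | false & F | T
false | false & false | T
false | false & false | F
false | false & false | false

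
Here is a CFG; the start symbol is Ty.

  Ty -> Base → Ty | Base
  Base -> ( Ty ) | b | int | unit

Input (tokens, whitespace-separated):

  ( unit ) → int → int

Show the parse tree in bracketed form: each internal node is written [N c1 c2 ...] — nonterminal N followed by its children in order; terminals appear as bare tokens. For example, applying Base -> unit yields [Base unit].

[Ty [Base ( [Ty [Base unit]] )] → [Ty [Base int] → [Ty [Base int]]]]

Ty
Base → Ty
( Ty ) → Ty
( Base ) → Ty
( unit ) → Ty
( unit ) → Base → Ty
( unit ) → int → Ty
( unit ) → int → Base
( unit ) → int → int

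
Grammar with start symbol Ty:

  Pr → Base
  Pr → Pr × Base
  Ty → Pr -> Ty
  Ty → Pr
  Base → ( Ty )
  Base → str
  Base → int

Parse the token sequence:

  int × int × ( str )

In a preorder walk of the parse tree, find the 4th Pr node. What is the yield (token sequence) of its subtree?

[Ty [Pr [Pr [Pr [Base int]] × [Base int]] × [Base ( [Ty [Pr [Base str]]] )]]]

str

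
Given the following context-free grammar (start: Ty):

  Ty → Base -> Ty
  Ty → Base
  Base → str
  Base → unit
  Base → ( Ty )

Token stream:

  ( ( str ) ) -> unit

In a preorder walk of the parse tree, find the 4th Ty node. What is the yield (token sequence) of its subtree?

unit

[Ty [Base ( [Ty [Base ( [Ty [Base str]] )]] )] -> [Ty [Base unit]]]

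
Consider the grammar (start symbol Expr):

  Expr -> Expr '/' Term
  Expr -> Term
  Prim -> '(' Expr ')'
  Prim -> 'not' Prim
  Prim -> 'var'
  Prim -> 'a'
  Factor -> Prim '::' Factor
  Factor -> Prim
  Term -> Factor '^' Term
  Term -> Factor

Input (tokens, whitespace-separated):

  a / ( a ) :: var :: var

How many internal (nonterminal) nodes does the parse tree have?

[Expr [Expr [Term [Factor [Prim a]]]] / [Term [Factor [Prim ( [Expr [Term [Factor [Prim a]]]] )] :: [Factor [Prim var] :: [Factor [Prim var]]]]]]

16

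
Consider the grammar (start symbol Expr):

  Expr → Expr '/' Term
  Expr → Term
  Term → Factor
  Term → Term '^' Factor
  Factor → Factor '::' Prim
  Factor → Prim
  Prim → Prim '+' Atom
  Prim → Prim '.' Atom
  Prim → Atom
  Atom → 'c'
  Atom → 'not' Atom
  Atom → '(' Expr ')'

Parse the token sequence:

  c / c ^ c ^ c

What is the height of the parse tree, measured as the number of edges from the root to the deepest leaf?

7

[Expr [Expr [Term [Factor [Prim [Atom c]]]]] / [Term [Term [Term [Factor [Prim [Atom c]]]] ^ [Factor [Prim [Atom c]]]] ^ [Factor [Prim [Atom c]]]]]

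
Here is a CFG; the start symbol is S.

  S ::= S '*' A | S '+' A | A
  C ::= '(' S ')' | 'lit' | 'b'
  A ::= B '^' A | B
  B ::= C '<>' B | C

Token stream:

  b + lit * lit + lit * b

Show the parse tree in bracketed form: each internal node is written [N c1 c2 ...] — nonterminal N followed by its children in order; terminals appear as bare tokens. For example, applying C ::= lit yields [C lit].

[S [S [S [S [S [A [B [C b]]]] + [A [B [C lit]]]] * [A [B [C lit]]]] + [A [B [C lit]]]] * [A [B [C b]]]]

S
S * A
S + A * A
S * A + A * A
S + A * A + A * A
A + A * A + A * A
B + A * A + A * A
C + A * A + A * A
b + A * A + A * A
b + B * A + A * A
b + C * A + A * A
b + lit * A + A * A
b + lit * B + A * A
b + lit * C + A * A
b + lit * lit + A * A
b + lit * lit + B * A
b + lit * lit + C * A
b + lit * lit + lit * A
b + lit * lit + lit * B
b + lit * lit + lit * C
b + lit * lit + lit * b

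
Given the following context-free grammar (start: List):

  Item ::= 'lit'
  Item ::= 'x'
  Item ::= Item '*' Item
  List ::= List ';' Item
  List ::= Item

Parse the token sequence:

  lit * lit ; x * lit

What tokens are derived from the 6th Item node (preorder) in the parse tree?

[List [List [Item [Item lit] * [Item lit]]] ; [Item [Item x] * [Item lit]]]

lit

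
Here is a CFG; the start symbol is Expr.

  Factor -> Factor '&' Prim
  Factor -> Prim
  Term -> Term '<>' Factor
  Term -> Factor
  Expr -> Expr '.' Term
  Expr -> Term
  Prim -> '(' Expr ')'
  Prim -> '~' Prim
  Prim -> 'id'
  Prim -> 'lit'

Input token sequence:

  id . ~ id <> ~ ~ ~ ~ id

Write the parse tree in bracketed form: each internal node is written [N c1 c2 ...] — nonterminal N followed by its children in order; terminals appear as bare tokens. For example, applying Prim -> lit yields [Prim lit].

Expr
Expr . Term
Term . Term
Factor . Term
Prim . Term
id . Term
id . Term <> Factor
id . Factor <> Factor
id . Prim <> Factor
id . ~ Prim <> Factor
id . ~ id <> Factor
id . ~ id <> Prim
id . ~ id <> ~ Prim
id . ~ id <> ~ ~ Prim
id . ~ id <> ~ ~ ~ Prim
id . ~ id <> ~ ~ ~ ~ Prim
id . ~ id <> ~ ~ ~ ~ id

[Expr [Expr [Term [Factor [Prim id]]]] . [Term [Term [Factor [Prim ~ [Prim id]]]] <> [Factor [Prim ~ [Prim ~ [Prim ~ [Prim ~ [Prim id]]]]]]]]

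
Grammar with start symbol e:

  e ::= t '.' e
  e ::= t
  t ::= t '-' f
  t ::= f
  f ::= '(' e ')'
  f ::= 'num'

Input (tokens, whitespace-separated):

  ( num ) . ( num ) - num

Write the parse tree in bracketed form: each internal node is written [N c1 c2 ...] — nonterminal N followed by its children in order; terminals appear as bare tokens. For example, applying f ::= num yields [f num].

[e [t [f ( [e [t [f num]]] )]] . [e [t [t [f ( [e [t [f num]]] )]] - [f num]]]]

e
t . e
f . e
( e ) . e
( t ) . e
( f ) . e
( num ) . e
( num ) . t
( num ) . t - f
( num ) . f - f
( num ) . ( e ) - f
( num ) . ( t ) - f
( num ) . ( f ) - f
( num ) . ( num ) - f
( num ) . ( num ) - num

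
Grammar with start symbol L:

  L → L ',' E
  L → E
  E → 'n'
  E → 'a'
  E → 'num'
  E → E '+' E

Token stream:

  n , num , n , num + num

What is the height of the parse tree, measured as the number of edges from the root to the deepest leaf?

5

[L [L [L [L [E n]] , [E num]] , [E n]] , [E [E num] + [E num]]]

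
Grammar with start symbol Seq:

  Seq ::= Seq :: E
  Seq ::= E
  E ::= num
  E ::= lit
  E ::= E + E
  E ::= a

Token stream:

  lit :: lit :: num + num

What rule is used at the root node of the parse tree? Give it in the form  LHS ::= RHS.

[Seq [Seq [Seq [E lit]] :: [E lit]] :: [E [E num] + [E num]]]

Seq ::= Seq :: E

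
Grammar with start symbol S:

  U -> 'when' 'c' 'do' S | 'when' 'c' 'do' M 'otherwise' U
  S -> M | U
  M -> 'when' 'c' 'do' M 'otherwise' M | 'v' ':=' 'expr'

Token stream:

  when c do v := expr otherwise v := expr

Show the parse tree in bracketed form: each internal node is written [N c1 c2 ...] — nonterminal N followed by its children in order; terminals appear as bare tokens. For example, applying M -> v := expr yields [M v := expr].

S
M
when c do M otherwise M
when c do v := expr otherwise M
when c do v := expr otherwise v := expr

[S [M when c do [M v := expr] otherwise [M v := expr]]]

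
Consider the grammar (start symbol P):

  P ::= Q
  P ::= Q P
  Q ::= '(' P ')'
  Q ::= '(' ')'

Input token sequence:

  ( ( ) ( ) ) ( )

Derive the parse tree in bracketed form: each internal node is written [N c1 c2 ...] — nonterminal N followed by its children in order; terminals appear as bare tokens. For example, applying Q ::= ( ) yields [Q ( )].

P
Q P
( P ) P
( Q P ) P
( ( ) P ) P
( ( ) Q ) P
( ( ) ( ) ) P
( ( ) ( ) ) Q
( ( ) ( ) ) ( )

[P [Q ( [P [Q ( )] [P [Q ( )]]] )] [P [Q ( )]]]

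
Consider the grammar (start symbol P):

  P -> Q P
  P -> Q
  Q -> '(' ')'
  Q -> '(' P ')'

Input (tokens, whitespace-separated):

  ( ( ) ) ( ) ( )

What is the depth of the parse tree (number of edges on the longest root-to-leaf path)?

[P [Q ( [P [Q ( )]] )] [P [Q ( )] [P [Q ( )]]]]

4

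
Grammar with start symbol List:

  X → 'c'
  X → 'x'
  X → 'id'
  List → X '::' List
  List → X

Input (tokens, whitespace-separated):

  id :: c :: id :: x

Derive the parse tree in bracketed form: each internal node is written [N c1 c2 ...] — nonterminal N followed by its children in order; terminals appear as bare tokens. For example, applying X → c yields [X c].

[List [X id] :: [List [X c] :: [List [X id] :: [List [X x]]]]]

List
X :: List
id :: List
id :: X :: List
id :: c :: List
id :: c :: X :: List
id :: c :: id :: List
id :: c :: id :: X
id :: c :: id :: x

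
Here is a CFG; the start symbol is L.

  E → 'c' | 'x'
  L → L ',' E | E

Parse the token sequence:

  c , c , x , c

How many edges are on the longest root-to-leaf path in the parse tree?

5

[L [L [L [L [E c]] , [E c]] , [E x]] , [E c]]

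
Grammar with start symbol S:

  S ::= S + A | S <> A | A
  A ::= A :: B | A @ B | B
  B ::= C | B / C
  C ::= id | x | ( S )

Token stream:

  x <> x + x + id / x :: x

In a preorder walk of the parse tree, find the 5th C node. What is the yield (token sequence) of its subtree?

[S [S [S [S [A [B [C x]]]] <> [A [B [C x]]]] + [A [B [C x]]]] + [A [A [B [B [C id]] / [C x]]] :: [B [C x]]]]

x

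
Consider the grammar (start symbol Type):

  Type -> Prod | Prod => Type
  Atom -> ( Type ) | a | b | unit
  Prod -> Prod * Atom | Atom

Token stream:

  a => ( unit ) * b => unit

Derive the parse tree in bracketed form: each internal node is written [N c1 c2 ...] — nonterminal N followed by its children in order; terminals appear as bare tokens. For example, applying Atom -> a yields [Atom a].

Type
Prod => Type
Atom => Type
a => Type
a => Prod => Type
a => Prod * Atom => Type
a => Atom * Atom => Type
a => ( Type ) * Atom => Type
a => ( Prod ) * Atom => Type
a => ( Atom ) * Atom => Type
a => ( unit ) * Atom => Type
a => ( unit ) * b => Type
a => ( unit ) * b => Prod
a => ( unit ) * b => Atom
a => ( unit ) * b => unit

[Type [Prod [Atom a]] => [Type [Prod [Prod [Atom ( [Type [Prod [Atom unit]]] )]] * [Atom b]] => [Type [Prod [Atom unit]]]]]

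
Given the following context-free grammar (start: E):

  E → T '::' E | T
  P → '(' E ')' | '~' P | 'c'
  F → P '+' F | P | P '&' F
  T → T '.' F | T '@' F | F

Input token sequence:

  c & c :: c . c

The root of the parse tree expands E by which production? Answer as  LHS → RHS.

[E [T [F [P c] & [F [P c]]]] :: [E [T [T [F [P c]]] . [F [P c]]]]]

E → T '::' E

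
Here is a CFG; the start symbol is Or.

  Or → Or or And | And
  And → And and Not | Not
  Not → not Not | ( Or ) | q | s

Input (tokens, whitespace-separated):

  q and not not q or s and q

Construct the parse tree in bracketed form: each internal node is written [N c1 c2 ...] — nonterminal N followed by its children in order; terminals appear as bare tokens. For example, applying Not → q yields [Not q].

Or
Or or And
And or And
And and Not or And
Not and Not or And
q and Not or And
q and not Not or And
q and not not Not or And
q and not not q or And
q and not not q or And and Not
q and not not q or Not and Not
q and not not q or s and Not
q and not not q or s and q

[Or [Or [And [And [Not q]] and [Not not [Not not [Not q]]]]] or [And [And [Not s]] and [Not q]]]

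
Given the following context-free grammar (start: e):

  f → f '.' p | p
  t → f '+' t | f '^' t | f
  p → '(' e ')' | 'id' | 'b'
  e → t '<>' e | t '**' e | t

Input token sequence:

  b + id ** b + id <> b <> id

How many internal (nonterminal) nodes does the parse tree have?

[e [t [f [p b]] + [t [f [p id]]]] ** [e [t [f [p b]] + [t [f [p id]]]] <> [e [t [f [p b]]] <> [e [t [f [p id]]]]]]]

22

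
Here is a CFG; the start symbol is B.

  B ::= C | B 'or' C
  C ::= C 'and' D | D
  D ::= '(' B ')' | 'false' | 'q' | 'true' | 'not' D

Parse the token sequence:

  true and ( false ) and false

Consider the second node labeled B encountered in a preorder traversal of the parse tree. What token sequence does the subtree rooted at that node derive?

false

[B [C [C [C [D true]] and [D ( [B [C [D false]]] )]] and [D false]]]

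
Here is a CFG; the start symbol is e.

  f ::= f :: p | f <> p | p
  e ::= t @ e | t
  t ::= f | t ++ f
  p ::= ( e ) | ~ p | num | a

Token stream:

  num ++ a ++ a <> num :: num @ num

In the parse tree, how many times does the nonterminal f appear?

[e [t [t [t [f [p num]]] ++ [f [p a]]] ++ [f [f [f [p a]] <> [p num]] :: [p num]]] @ [e [t [f [p num]]]]]

6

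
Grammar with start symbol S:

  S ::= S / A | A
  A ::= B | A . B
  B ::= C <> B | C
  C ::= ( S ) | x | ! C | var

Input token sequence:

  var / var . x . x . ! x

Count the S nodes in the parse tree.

2

[S [S [A [B [C var]]]] / [A [A [A [A [B [C var]]] . [B [C x]]] . [B [C x]]] . [B [C ! [C x]]]]]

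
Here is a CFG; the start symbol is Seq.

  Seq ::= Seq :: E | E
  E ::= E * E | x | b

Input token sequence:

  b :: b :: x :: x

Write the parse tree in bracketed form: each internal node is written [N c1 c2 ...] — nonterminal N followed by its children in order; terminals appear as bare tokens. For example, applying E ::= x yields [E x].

[Seq [Seq [Seq [Seq [E b]] :: [E b]] :: [E x]] :: [E x]]

Seq
Seq :: E
Seq :: E :: E
Seq :: E :: E :: E
E :: E :: E :: E
b :: E :: E :: E
b :: b :: E :: E
b :: b :: x :: E
b :: b :: x :: x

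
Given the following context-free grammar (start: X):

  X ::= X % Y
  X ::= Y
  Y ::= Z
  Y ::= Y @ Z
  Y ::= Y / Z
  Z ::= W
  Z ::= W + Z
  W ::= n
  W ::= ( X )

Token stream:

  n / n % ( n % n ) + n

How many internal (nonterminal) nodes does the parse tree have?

21

[X [X [Y [Y [Z [W n]]] / [Z [W n]]]] % [Y [Z [W ( [X [X [Y [Z [W n]]]] % [Y [Z [W n]]]] )] + [Z [W n]]]]]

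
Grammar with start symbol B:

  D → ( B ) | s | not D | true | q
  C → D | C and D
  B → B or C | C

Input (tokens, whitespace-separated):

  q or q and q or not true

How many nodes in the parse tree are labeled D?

5

[B [B [B [C [D q]]] or [C [C [D q]] and [D q]]] or [C [D not [D true]]]]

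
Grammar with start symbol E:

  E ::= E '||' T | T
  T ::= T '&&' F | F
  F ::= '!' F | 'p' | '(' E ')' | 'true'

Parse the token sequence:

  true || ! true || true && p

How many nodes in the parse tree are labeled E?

[E [E [E [T [F true]]] || [T [F ! [F true]]]] || [T [T [F true]] && [F p]]]

3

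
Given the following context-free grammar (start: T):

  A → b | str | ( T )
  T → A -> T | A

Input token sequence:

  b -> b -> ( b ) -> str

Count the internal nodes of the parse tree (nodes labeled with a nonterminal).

[T [A b] -> [T [A b] -> [T [A ( [T [A b]] )] -> [T [A str]]]]]

10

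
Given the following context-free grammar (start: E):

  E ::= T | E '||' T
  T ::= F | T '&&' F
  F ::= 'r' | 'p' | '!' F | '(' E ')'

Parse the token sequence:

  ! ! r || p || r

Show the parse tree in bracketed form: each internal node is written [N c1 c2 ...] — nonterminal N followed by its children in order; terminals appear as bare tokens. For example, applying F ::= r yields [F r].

E
E || T
E || T || T
T || T || T
F || T || T
! F || T || T
! ! F || T || T
! ! r || T || T
! ! r || F || T
! ! r || p || T
! ! r || p || F
! ! r || p || r

[E [E [E [T [F ! [F ! [F r]]]]] || [T [F p]]] || [T [F r]]]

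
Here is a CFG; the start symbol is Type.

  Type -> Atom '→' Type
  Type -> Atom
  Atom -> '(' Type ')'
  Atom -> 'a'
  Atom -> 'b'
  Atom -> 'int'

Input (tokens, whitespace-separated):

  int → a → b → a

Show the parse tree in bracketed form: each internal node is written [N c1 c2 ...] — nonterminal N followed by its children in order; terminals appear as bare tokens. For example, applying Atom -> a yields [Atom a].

[Type [Atom int] → [Type [Atom a] → [Type [Atom b] → [Type [Atom a]]]]]

Type
Atom → Type
int → Type
int → Atom → Type
int → a → Type
int → a → Atom → Type
int → a → b → Type
int → a → b → Atom
int → a → b → a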